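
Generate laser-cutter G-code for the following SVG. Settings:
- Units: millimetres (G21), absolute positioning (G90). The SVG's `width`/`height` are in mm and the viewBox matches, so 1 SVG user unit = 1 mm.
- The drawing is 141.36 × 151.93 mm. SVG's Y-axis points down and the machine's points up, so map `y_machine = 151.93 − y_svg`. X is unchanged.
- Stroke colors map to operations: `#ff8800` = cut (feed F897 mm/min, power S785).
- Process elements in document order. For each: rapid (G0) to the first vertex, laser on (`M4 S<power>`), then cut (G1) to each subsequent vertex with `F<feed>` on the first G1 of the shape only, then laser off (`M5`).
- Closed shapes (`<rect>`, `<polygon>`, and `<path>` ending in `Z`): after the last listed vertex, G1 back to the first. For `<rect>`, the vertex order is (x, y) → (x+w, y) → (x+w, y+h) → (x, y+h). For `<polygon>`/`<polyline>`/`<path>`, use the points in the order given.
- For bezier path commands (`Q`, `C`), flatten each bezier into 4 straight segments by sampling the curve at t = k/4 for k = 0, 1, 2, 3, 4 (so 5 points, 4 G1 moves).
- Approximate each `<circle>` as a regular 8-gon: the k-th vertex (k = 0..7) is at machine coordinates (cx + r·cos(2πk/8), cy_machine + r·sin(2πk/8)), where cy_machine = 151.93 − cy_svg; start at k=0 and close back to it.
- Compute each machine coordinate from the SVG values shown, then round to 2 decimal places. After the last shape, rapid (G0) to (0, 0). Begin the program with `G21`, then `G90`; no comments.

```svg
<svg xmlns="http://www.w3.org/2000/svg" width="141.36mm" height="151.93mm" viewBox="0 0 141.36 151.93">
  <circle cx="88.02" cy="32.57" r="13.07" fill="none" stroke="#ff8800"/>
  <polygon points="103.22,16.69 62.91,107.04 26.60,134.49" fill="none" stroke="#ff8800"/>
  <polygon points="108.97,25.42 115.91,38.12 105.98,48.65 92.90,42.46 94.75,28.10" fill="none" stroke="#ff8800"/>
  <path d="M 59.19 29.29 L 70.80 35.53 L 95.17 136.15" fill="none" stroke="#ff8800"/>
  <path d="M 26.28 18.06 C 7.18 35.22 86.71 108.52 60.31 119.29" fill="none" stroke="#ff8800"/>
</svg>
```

G21
G90
G0 X101.09 Y119.36
M4 S785
G1 X97.26 Y128.60 F897
G1 X88.02 Y132.43
G1 X78.78 Y128.60
G1 X74.95 Y119.36
G1 X78.78 Y110.12
G1 X88.02 Y106.29
G1 X97.26 Y110.12
G1 X101.09 Y119.36
M5
G0 X103.22 Y135.24
M4 S785
G1 X62.91 Y44.89 F897
G1 X26.60 Y17.44
G1 X103.22 Y135.24
M5
G0 X108.97 Y126.51
M4 S785
G1 X115.91 Y113.81 F897
G1 X105.98 Y103.28
G1 X92.90 Y109.47
G1 X94.75 Y123.83
G1 X108.97 Y126.51
M5
G0 X59.19 Y122.64
M4 S785
G1 X70.80 Y116.40 F897
G1 X95.17 Y15.78
M5
G0 X26.28 Y133.87
M4 S785
G1 X27.25 Y112.33 F897
G1 X46.03 Y80.86
G1 X63.44 Y50.59
G1 X60.31 Y32.64
M5
G0 X0.00 Y0.00

Since the viewBox matches the mm dimensions, user units are millimetres directly. The only transform is the Y-flip y_m = 151.93 − y_svg.

Shape 1 is a circle drawn with `<circle>`. Its stroke #ff8800 means cut at S785, F897. After flipping Y the toolpath is (101.09,119.36) → (97.26,128.60) → (88.02,132.43) → (78.78,128.60) → (74.95,119.36) → (78.78,110.12) → (88.02,106.29) → (97.26,110.12) → (101.09,119.36), returning to the start.

Shape 2 is a closed polygon drawn with `<polygon>`. Its stroke #ff8800 means cut at S785, F897. After flipping Y the toolpath is (103.22,135.24) → (62.91,44.89) → (26.60,17.44) → (103.22,135.24), returning to the start.

Shape 3 is a regular polygon drawn with `<polygon>`. Its stroke #ff8800 means cut at S785, F897. After flipping Y the toolpath is (108.97,126.51) → (115.91,113.81) → (105.98,103.28) → (92.90,109.47) → (94.75,123.83) → (108.97,126.51), returning to the start.

Shape 4 is a open polyline drawn with `<path>`. Its stroke #ff8800 means cut at S785, F897. After flipping Y the toolpath is (59.19,122.64) → (70.80,116.40) → (95.17,15.78).

Shape 5 is a cubic bezier drawn with `<path>`. Its stroke #ff8800 means cut at S785, F897. After flipping Y the toolpath is (26.28,133.87) → (27.25,112.33) → (46.03,80.86) → (63.44,50.59) → (60.31,32.64).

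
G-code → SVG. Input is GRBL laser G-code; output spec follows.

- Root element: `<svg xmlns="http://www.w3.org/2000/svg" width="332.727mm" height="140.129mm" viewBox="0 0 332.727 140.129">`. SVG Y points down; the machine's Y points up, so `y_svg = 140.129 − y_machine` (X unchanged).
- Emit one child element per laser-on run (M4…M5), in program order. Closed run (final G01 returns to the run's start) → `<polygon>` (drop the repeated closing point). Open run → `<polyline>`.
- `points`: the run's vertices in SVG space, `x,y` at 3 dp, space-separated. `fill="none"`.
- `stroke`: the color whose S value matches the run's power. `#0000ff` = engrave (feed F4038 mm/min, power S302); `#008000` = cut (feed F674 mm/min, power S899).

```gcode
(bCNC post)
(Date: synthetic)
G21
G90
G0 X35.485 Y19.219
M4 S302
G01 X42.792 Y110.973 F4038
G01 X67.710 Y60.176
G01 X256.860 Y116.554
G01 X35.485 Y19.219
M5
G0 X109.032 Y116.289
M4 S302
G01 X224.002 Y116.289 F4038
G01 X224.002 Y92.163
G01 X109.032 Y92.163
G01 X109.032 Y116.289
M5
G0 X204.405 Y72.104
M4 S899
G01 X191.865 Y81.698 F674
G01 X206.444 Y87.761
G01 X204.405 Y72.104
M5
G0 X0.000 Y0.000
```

<svg xmlns="http://www.w3.org/2000/svg" width="332.727mm" height="140.129mm" viewBox="0 0 332.727 140.129">
  <polygon points="35.485,120.910 42.792,29.156 67.710,79.953 256.860,23.575" fill="none" stroke="#0000ff"/>
  <polygon points="109.032,23.840 224.002,23.840 224.002,47.966 109.032,47.966" fill="none" stroke="#0000ff"/>
  <polygon points="204.405,68.025 191.865,58.431 206.444,52.368" fill="none" stroke="#008000"/>
</svg>

y_svg = 140.129 − y_m.

[1] S302→`#0000ff` (engrave); closed run; points: 35.485,120.910 42.792,29.156 67.710,79.953 256.860,23.575

[2] S302→`#0000ff` (engrave); closed run; points: 109.032,23.840 224.002,23.840 224.002,47.966 109.032,47.966

[3] S899→`#008000` (cut); closed run; points: 204.405,68.025 191.865,58.431 206.444,52.368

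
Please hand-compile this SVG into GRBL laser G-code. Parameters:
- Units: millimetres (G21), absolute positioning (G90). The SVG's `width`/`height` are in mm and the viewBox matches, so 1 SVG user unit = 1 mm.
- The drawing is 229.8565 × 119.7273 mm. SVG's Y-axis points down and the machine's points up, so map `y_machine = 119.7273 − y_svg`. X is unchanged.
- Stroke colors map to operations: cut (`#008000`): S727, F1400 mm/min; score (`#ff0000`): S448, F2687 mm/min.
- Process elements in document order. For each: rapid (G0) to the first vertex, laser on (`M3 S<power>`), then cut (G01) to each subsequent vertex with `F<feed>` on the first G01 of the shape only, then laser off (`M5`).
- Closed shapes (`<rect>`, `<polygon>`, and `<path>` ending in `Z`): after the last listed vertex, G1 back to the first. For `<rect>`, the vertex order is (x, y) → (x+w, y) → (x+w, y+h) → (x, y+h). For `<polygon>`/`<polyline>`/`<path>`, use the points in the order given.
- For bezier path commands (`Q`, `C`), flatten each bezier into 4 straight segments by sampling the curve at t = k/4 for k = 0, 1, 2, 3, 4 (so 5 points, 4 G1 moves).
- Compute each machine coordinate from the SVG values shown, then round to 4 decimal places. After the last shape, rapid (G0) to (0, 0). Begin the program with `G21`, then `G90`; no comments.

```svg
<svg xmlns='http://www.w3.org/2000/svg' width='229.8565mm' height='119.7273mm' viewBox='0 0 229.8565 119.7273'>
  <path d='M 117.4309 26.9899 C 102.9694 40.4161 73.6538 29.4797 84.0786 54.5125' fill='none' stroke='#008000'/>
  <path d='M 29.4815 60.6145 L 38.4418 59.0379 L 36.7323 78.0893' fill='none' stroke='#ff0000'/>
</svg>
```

1 u = 1 mm; y_m = 119.7273 − y.

[1] `<path>` cubic bezier, #008000→cut S727 F1400: (117.4309,92.7374) → (104.6527,86.2931) → (91.4224,83.3286) → (82.8583,78.1879) → (84.0786,65.2148)

[2] `<path>` open polyline, #ff0000→score S448 F2687: (29.4815,59.1128) → (38.4418,60.6894) → (36.7323,41.6380)

G21
G90
G0 X117.4309 Y92.7374
M3 S727
G01 X104.6527 Y86.2931 F1400
G01 X91.4224 Y83.3286
G01 X82.8583 Y78.1879
G01 X84.0786 Y65.2148
M5
G0 X29.4815 Y59.1128
M3 S448
G01 X38.4418 Y60.6894 F2687
G01 X36.7323 Y41.6380
M5
G0 X0.0000 Y0.0000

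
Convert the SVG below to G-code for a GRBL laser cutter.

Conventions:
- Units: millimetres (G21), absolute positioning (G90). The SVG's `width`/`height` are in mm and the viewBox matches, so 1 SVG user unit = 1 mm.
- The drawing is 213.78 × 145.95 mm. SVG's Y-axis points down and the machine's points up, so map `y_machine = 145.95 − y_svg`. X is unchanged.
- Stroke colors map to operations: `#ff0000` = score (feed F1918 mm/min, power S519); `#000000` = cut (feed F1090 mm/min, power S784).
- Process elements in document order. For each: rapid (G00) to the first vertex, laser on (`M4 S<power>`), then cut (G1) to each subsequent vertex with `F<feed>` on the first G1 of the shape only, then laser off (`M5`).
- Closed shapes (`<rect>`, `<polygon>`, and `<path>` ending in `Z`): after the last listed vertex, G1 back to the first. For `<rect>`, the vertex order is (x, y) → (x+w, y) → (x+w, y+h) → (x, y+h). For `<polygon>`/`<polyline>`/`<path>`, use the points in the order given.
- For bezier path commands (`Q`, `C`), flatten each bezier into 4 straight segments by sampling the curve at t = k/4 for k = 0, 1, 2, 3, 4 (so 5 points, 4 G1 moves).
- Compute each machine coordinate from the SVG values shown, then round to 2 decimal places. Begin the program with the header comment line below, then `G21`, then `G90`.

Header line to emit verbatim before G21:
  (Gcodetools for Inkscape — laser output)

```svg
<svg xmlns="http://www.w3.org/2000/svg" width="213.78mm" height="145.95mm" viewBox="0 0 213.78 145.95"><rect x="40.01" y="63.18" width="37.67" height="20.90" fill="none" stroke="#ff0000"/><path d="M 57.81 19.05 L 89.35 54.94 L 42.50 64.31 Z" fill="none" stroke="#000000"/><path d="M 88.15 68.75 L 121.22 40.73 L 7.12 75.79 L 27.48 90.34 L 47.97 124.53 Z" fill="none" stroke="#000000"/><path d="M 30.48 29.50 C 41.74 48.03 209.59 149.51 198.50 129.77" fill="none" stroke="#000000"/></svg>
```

(Gcodetools for Inkscape — laser output)
G21
G90
G00 X40.01 Y82.77
M4 S519
G1 X77.68 Y82.77 F1918
G1 X77.68 Y61.87
G1 X40.01 Y61.87
G1 X40.01 Y82.77
M5
G00 X57.81 Y126.90
M4 S784
G1 X89.35 Y91.01 F1090
G1 X42.50 Y81.64
G1 X57.81 Y126.90
M5
G00 X88.15 Y77.20
M4 S784
G1 X121.22 Y105.22 F1090
G1 X7.12 Y70.16
G1 X27.48 Y55.61
G1 X47.97 Y21.42
G1 X88.15 Y77.20
M5
G00 X30.48 Y116.45
M4 S784
G1 X63.04 Y90.19 F1090
G1 X122.87 Y51.96
G1 X178.51 Y20.91
G1 X198.50 Y16.18
M5

1 u = 1 mm; y_m = 145.95 − y.

[1] `<rect>` rectangle, #ff0000→score S519 F1918: (40.01,82.77) → (77.68,82.77) → (77.68,61.87) → (40.01,61.87) → (40.01,82.77) (closed)

[2] `<path>` regular polygon, #000000→cut S784 F1090: (57.81,126.90) → (89.35,91.01) → (42.50,81.64) → (57.81,126.90) (closed)

[3] `<path>` closed polygon, #000000→cut S784 F1090: (88.15,77.20) → (121.22,105.22) → (7.12,70.16) → (27.48,55.61) → (47.97,21.42) → (88.15,77.20) (closed)

[4] `<path>` cubic bezier, #000000→cut S784 F1090: (30.48,116.45) → (63.04,90.19) → (122.87,51.96) → (178.51,20.91) → (198.50,16.18)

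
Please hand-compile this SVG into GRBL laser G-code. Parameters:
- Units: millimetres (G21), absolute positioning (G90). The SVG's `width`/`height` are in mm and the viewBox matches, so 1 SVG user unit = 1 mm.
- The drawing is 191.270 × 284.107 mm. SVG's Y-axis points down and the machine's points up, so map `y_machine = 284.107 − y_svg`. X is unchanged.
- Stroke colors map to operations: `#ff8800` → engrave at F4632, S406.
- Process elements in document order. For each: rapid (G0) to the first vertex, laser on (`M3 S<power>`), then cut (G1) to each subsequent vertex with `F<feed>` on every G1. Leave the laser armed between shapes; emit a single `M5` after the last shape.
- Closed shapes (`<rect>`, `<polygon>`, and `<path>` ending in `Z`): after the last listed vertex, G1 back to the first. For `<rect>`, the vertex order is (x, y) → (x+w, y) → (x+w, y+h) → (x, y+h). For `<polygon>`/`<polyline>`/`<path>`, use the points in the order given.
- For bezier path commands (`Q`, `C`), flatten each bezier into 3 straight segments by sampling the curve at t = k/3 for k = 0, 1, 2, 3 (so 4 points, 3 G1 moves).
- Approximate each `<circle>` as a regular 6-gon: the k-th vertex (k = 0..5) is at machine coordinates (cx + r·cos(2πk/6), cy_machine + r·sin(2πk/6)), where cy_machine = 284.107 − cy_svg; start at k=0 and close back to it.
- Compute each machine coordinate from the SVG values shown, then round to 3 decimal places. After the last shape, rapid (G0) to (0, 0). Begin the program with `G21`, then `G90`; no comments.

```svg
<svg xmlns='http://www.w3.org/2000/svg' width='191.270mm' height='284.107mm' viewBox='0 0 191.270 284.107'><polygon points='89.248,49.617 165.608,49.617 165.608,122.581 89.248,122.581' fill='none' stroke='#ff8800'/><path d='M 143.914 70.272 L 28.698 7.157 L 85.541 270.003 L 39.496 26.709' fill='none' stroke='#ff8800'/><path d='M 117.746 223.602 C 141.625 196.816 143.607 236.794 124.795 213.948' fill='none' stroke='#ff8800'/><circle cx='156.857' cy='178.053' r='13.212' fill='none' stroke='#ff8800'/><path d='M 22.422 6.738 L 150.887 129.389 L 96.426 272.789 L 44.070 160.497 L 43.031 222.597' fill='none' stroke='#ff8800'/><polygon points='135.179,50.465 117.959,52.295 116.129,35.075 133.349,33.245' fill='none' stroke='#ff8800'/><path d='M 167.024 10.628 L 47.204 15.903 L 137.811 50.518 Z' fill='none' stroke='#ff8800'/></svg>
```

viewBox `0 0 191.270 284.107` with mm width/height → 1 unit = 1 mm. Flip: y_m = 284.107 − y_svg.

**Shape 1** — `<polygon>` rectangle, stroke `#ff8800` → engrave (S406, F4632). Machine vertices: (89.248,234.490) → (165.608,234.490) → (165.608,161.526) → (89.248,161.526) → (89.248,234.490). Closed: final G1 returns to the first vertex.

**Shape 2** — `<path>` open polyline, stroke `#ff8800` → engrave (S406, F4632). Machine vertices: (143.914,213.835) → (28.698,276.950) → (85.541,14.104) → (39.496,257.398). Open path.

**Shape 3** — `<path>` cubic bezier, stroke `#ff8800` → engrave (S406, F4632). Control points (SVG): P0=(117.746,223.602), P1=(141.625,196.816), P2=(143.607,236.794), P3=(124.795,213.948); sampled at t=k/3. Machine vertices: (117.746,60.505) → (134.367,69.836) → (136.635,63.455) → (124.795,70.159). Open path.

**Shape 4** — `<circle>` circle, stroke `#ff8800` → engrave (S406, F4632). Machine vertices: (170.069,106.054) → (163.463,117.496) → (150.251,117.496) → (143.645,106.054) → (150.251,94.612) → (163.463,94.612) → (170.069,106.054). Closed: final G1 returns to the first vertex.

**Shape 5** — `<path>` open polyline, stroke `#ff8800` → engrave (S406, F4632). Machine vertices: (22.422,277.369) → (150.887,154.718) → (96.426,11.318) → (44.070,123.610) → (43.031,61.510). Open path.

**Shape 6** — `<polygon>` regular polygon, stroke `#ff8800` → engrave (S406, F4632). Machine vertices: (135.179,233.642) → (117.959,231.812) → (116.129,249.032) → (133.349,250.862) → (135.179,233.642). Closed: final G1 returns to the first vertex.

**Shape 7** — `<path>` closed polygon, stroke `#ff8800` → engrave (S406, F4632). Machine vertices: (167.024,273.479) → (47.204,268.204) → (137.811,233.589) → (167.024,273.479). Closed: final G1 returns to the first vertex.

G21
G90
G0 X89.248 Y234.490
M3 S406
G1 X165.608 Y234.490 F4632
G1 X165.608 Y161.526 F4632
G1 X89.248 Y161.526 F4632
G1 X89.248 Y234.490 F4632
G0 X143.914 Y213.835
M3 S406
G1 X28.698 Y276.950 F4632
G1 X85.541 Y14.104 F4632
G1 X39.496 Y257.398 F4632
G0 X117.746 Y60.505
M3 S406
G1 X134.367 Y69.836 F4632
G1 X136.635 Y63.455 F4632
G1 X124.795 Y70.159 F4632
G0 X170.069 Y106.054
M3 S406
G1 X163.463 Y117.496 F4632
G1 X150.251 Y117.496 F4632
G1 X143.645 Y106.054 F4632
G1 X150.251 Y94.612 F4632
G1 X163.463 Y94.612 F4632
G1 X170.069 Y106.054 F4632
G0 X22.422 Y277.369
M3 S406
G1 X150.887 Y154.718 F4632
G1 X96.426 Y11.318 F4632
G1 X44.070 Y123.610 F4632
G1 X43.031 Y61.510 F4632
G0 X135.179 Y233.642
M3 S406
G1 X117.959 Y231.812 F4632
G1 X116.129 Y249.032 F4632
G1 X133.349 Y250.862 F4632
G1 X135.179 Y233.642 F4632
G0 X167.024 Y273.479
M3 S406
G1 X47.204 Y268.204 F4632
G1 X137.811 Y233.589 F4632
G1 X167.024 Y273.479 F4632
M5
G0 X0.000 Y0.000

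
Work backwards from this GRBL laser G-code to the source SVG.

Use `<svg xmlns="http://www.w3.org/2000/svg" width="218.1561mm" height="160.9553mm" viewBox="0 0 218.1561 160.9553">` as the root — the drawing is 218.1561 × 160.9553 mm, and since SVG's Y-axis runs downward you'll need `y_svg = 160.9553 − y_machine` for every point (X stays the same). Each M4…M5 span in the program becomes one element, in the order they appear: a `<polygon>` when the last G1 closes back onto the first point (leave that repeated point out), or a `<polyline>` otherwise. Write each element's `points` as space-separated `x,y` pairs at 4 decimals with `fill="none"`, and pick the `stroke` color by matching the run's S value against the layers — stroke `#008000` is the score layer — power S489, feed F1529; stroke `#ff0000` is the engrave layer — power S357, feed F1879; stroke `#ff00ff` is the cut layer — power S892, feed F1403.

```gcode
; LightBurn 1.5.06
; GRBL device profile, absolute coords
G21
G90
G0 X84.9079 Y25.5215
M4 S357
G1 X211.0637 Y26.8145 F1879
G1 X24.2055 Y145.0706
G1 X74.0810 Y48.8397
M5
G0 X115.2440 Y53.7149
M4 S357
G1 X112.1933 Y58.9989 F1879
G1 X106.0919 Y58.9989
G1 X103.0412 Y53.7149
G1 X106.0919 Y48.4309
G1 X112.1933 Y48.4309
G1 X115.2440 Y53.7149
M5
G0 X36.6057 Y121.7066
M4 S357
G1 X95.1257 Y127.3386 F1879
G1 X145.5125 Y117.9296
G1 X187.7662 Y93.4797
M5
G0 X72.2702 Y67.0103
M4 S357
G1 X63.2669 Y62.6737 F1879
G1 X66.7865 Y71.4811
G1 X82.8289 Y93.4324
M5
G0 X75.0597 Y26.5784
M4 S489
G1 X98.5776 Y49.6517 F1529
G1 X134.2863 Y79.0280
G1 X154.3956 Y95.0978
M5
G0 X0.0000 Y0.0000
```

Machine Y-up, SVG Y-down with viewBox height 160.9553, so y_svg = 160.9553 − y_machine; X carries over.

Run 1: power S357 maps to stroke `#ff0000` (engrave). The run is open, so emit a `<polyline>` with points (Y-flipped): 84.9079,135.4338 211.0637,134.1408 24.2055,15.8847 74.0810,112.1156.

Run 2: power S357 maps to stroke `#ff0000` (engrave). The run returns to its start, so emit a `<polygon>` with points (Y-flipped): 115.2440,107.2404 112.1933,101.9564 106.0919,101.9564 103.0412,107.2404 106.0919,112.5244 112.1933,112.5244.

Run 3: the run's S357 means `#ff0000` (engrave). The run is open, so emit a `<polyline>` with points (Y-flipped): 36.6057,39.2487 95.1257,33.6167 145.5125,43.0257 187.7662,67.4756.

Run 4: power S357 maps to stroke `#ff0000` (engrave). The run is open, so emit a `<polyline>` with points (Y-flipped): 72.2702,93.9450 63.2669,98.2816 66.7865,89.4742 82.8289,67.5229.

Run 5: S489 ⇒ score layer `#008000`. The run is open, so emit a `<polyline>` with points (Y-flipped): 75.0597,134.3769 98.5776,111.3036 134.2863,81.9273 154.3956,65.8575.

<svg xmlns="http://www.w3.org/2000/svg" width="218.1561mm" height="160.9553mm" viewBox="0 0 218.1561 160.9553">
  <polyline points="84.9079,135.4338 211.0637,134.1408 24.2055,15.8847 74.0810,112.1156" fill="none" stroke="#ff0000"/>
  <polygon points="115.2440,107.2404 112.1933,101.9564 106.0919,101.9564 103.0412,107.2404 106.0919,112.5244 112.1933,112.5244" fill="none" stroke="#ff0000"/>
  <polyline points="36.6057,39.2487 95.1257,33.6167 145.5125,43.0257 187.7662,67.4756" fill="none" stroke="#ff0000"/>
  <polyline points="72.2702,93.9450 63.2669,98.2816 66.7865,89.4742 82.8289,67.5229" fill="none" stroke="#ff0000"/>
  <polyline points="75.0597,134.3769 98.5776,111.3036 134.2863,81.9273 154.3956,65.8575" fill="none" stroke="#008000"/>
</svg>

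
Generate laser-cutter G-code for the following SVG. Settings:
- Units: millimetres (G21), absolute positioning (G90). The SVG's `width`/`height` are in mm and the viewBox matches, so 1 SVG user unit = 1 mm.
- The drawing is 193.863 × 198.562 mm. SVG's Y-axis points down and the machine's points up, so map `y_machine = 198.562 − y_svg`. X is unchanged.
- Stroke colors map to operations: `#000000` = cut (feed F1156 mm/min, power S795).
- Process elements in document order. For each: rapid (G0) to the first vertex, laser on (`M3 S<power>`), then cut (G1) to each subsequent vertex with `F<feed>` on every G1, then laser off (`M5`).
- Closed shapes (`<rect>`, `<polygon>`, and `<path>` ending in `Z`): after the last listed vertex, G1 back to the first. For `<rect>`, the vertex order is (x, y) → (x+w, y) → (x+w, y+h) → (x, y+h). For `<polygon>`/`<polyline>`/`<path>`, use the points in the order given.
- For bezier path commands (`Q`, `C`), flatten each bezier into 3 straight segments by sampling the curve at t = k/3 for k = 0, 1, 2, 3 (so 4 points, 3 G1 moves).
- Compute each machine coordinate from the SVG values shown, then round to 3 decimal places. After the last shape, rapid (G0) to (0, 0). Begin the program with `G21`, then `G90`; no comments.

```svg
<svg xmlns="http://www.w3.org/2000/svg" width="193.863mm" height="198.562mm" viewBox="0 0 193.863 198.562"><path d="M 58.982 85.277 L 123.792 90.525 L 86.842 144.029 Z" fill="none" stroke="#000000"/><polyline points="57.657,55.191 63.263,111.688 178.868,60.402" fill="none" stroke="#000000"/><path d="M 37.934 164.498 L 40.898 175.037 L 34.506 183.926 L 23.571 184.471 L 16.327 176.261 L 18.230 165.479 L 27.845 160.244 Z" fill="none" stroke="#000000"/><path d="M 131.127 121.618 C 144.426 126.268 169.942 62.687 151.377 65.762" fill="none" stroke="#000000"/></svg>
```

viewBox `0 0 193.863 198.562` with mm width/height → 1 unit = 1 mm. Flip: y_m = 198.562 − y_svg.

**Shape 1** — `<path>` regular polygon, stroke `#000000` → cut (S795, F1156). Machine vertices: (58.982,113.285) → (123.792,108.037) → (86.842,54.533) → (58.982,113.285). Closed: final G1 returns to the first vertex.

**Shape 2** — `<polyline>` open polyline, stroke `#000000` → cut (S795, F1156). Machine vertices: (57.657,143.371) → (63.263,86.874) → (178.868,138.160). Open path.

**Shape 3** — `<path>` regular polygon, stroke `#000000` → cut (S795, F1156). Machine vertices: (37.934,34.064) → (40.898,23.525) → (34.506,14.636) → (23.571,14.091) → (16.327,22.301) → (18.230,33.083) → (27.845,38.318) → (37.934,34.064). Closed: final G1 returns to the first vertex.

**Shape 4** — `<path>` cubic bezier, stroke `#000000` → cut (S795, F1156). Control points (SVG): P0=(131.127,121.618), P1=(144.426,126.268), P2=(169.942,62.687), P3=(151.377,65.762); sampled at t=k/3. Machine vertices: (131.127,76.944) → (146.413,90.042) → (157.333,118.652) → (151.377,132.800). Open path.

G21
G90
G0 X58.982 Y113.285
M3 S795
G1 X123.792 Y108.037 F1156
G1 X86.842 Y54.533 F1156
G1 X58.982 Y113.285 F1156
M5
G0 X57.657 Y143.371
M3 S795
G1 X63.263 Y86.874 F1156
G1 X178.868 Y138.160 F1156
M5
G0 X37.934 Y34.064
M3 S795
G1 X40.898 Y23.525 F1156
G1 X34.506 Y14.636 F1156
G1 X23.571 Y14.091 F1156
G1 X16.327 Y22.301 F1156
G1 X18.230 Y33.083 F1156
G1 X27.845 Y38.318 F1156
G1 X37.934 Y34.064 F1156
M5
G0 X131.127 Y76.944
M3 S795
G1 X146.413 Y90.042 F1156
G1 X157.333 Y118.652 F1156
G1 X151.377 Y132.800 F1156
M5
G0 X0.000 Y0.000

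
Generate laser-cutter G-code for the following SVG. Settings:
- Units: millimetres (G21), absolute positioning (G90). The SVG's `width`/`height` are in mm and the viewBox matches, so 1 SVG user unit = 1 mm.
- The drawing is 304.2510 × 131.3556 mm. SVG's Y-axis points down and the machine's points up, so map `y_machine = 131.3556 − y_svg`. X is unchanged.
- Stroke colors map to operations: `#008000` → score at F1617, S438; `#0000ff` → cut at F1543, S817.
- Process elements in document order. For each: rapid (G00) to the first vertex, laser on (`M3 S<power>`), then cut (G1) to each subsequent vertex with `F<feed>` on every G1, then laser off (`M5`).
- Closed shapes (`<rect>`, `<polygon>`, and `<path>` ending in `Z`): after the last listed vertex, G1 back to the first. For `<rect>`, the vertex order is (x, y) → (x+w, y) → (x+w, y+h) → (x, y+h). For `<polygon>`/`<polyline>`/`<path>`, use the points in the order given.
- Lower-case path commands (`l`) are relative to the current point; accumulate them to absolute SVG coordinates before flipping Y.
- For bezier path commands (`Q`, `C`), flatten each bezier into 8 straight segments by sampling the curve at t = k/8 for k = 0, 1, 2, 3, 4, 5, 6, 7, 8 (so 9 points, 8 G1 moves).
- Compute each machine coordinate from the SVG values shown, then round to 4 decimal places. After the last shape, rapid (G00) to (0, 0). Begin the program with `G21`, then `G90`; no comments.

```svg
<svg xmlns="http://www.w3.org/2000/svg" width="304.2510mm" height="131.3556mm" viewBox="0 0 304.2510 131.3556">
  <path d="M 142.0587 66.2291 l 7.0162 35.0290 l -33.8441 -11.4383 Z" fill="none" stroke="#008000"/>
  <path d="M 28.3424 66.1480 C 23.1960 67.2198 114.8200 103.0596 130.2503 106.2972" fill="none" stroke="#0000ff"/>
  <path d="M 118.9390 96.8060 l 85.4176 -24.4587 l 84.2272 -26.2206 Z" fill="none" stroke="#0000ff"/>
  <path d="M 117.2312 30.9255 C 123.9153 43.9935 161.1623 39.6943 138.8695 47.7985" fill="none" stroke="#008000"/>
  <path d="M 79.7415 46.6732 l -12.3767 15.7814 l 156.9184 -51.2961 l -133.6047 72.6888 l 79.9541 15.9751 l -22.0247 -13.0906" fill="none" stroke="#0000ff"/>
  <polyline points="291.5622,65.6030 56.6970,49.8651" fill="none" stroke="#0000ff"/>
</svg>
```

viewBox `0 0 304.2510 131.3556` with mm width/height → 1 unit = 1 mm. Flip: y_m = 131.3556 − y_svg.

**Shape 1** — `<path>` regular polygon, stroke `#008000` → score (S438, F1617). Machine vertices: (142.0587,65.1265) → (149.0749,30.0975) → (115.2308,41.5358) → (142.0587,65.1265). Closed: final G1 returns to the first vertex.

**Shape 2** — `<path>` cubic bezier, stroke `#0000ff` → cut (S817, F1543). Control points (SVG): P0=(28.3424,66.1480), P1=(23.1960,67.2198), P2=(114.8200,103.0596), P3=(130.2503,106.2972); sampled at t=k/8. Machine vertices: (28.3424,65.2076) → (30.6108,63.3075) → (39.9245,58.9374) → (54.2566,52.8868) → (71.5801,45.9452) → (89.8681,38.9020) → (107.0938,32.5469) → (121.2302,27.6691) → (130.2503,25.0584). Open path.

**Shape 3** — `<path>` closed polygon, stroke `#0000ff` → cut (S817, F1543). Machine vertices: (118.9390,34.5496) → (204.3566,59.0083) → (288.5838,85.2289) → (118.9390,34.5496). Closed: final G1 returns to the first vertex.

**Shape 4** — `<path>` cubic bezier, stroke `#008000` → score (S438, F1617). Control points (SVG): P0=(117.2312,30.9255), P1=(123.9153,43.9935), P2=(161.1623,39.6943), P3=(138.8695,47.7985); sampled at t=k/8. Machine vertices: (117.2312,100.4301) → (120.9944,96.2855) → (126.5670,93.4203) → (132.8930,91.4855) → (138.9167,90.1322) → (143.5821,89.0116) → (145.8332,87.7748) → (144.6144,86.0729) → (138.8695,83.5571). Open path.

**Shape 5** — `<path>` open polyline, stroke `#0000ff` → cut (S817, F1543). Machine vertices: (79.7415,84.6824) → (67.3648,68.9010) → (224.2832,120.1971) → (90.6785,47.5083) → (170.6326,31.5332) → (148.6079,44.6238). Open path.

**Shape 6** — `<polyline>` line segment, stroke `#0000ff` → cut (S817, F1543). Machine vertices: (291.5622,65.7526) → (56.6970,81.4905). Open path.

G21
G90
G00 X142.0587 Y65.1265
M3 S438
G1 X149.0749 Y30.0975 F1617
G1 X115.2308 Y41.5358 F1617
G1 X142.0587 Y65.1265 F1617
M5
G00 X28.3424 Y65.2076
M3 S817
G1 X30.6108 Y63.3075 F1543
G1 X39.9245 Y58.9374 F1543
G1 X54.2566 Y52.8868 F1543
G1 X71.5801 Y45.9452 F1543
G1 X89.8681 Y38.9020 F1543
G1 X107.0938 Y32.5469 F1543
G1 X121.2302 Y27.6691 F1543
G1 X130.2503 Y25.0584 F1543
M5
G00 X118.9390 Y34.5496
M3 S817
G1 X204.3566 Y59.0083 F1543
G1 X288.5838 Y85.2289 F1543
G1 X118.9390 Y34.5496 F1543
M5
G00 X117.2312 Y100.4301
M3 S438
G1 X120.9944 Y96.2855 F1617
G1 X126.5670 Y93.4203 F1617
G1 X132.8930 Y91.4855 F1617
G1 X138.9167 Y90.1322 F1617
G1 X143.5821 Y89.0116 F1617
G1 X145.8332 Y87.7748 F1617
G1 X144.6144 Y86.0729 F1617
G1 X138.8695 Y83.5571 F1617
M5
G00 X79.7415 Y84.6824
M3 S817
G1 X67.3648 Y68.9010 F1543
G1 X224.2832 Y120.1971 F1543
G1 X90.6785 Y47.5083 F1543
G1 X170.6326 Y31.5332 F1543
G1 X148.6079 Y44.6238 F1543
M5
G00 X291.5622 Y65.7526
M3 S817
G1 X56.6970 Y81.4905 F1543
M5
G00 X0.0000 Y0.0000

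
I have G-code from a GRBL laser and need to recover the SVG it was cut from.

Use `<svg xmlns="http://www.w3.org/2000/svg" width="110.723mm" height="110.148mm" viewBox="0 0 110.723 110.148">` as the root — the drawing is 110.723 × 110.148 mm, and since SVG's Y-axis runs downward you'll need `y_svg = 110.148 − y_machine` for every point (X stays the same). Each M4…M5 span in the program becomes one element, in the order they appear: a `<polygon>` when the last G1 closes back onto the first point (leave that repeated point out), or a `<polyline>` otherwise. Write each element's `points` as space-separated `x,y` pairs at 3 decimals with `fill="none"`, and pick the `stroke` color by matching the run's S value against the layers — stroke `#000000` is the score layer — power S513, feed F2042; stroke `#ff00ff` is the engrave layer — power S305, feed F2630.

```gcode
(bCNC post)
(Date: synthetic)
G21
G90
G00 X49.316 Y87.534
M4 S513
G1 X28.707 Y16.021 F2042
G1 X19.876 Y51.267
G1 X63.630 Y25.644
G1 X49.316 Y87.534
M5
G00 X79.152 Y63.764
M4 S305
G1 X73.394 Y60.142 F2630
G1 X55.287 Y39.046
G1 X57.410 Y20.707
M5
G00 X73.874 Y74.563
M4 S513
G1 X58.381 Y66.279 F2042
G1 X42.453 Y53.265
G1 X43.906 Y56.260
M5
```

<svg xmlns="http://www.w3.org/2000/svg" width="110.723mm" height="110.148mm" viewBox="0 0 110.723 110.148">
  <polygon points="49.316,22.614 28.707,94.127 19.876,58.881 63.630,84.504" fill="none" stroke="#000000"/>
  <polyline points="79.152,46.384 73.394,50.006 55.287,71.102 57.410,89.441" fill="none" stroke="#ff00ff"/>
  <polyline points="73.874,35.585 58.381,43.869 42.453,56.883 43.906,53.888" fill="none" stroke="#000000"/>
</svg>

y_svg = 110.148 − y_m.

[1] S513→`#000000` (score); closed run; points: 49.316,22.614 28.707,94.127 19.876,58.881 63.630,84.504

[2] S305→`#ff00ff` (engrave); open run; points: 79.152,46.384 73.394,50.006 55.287,71.102 57.410,89.441

[3] S513→`#000000` (score); open run; points: 73.874,35.585 58.381,43.869 42.453,56.883 43.906,53.888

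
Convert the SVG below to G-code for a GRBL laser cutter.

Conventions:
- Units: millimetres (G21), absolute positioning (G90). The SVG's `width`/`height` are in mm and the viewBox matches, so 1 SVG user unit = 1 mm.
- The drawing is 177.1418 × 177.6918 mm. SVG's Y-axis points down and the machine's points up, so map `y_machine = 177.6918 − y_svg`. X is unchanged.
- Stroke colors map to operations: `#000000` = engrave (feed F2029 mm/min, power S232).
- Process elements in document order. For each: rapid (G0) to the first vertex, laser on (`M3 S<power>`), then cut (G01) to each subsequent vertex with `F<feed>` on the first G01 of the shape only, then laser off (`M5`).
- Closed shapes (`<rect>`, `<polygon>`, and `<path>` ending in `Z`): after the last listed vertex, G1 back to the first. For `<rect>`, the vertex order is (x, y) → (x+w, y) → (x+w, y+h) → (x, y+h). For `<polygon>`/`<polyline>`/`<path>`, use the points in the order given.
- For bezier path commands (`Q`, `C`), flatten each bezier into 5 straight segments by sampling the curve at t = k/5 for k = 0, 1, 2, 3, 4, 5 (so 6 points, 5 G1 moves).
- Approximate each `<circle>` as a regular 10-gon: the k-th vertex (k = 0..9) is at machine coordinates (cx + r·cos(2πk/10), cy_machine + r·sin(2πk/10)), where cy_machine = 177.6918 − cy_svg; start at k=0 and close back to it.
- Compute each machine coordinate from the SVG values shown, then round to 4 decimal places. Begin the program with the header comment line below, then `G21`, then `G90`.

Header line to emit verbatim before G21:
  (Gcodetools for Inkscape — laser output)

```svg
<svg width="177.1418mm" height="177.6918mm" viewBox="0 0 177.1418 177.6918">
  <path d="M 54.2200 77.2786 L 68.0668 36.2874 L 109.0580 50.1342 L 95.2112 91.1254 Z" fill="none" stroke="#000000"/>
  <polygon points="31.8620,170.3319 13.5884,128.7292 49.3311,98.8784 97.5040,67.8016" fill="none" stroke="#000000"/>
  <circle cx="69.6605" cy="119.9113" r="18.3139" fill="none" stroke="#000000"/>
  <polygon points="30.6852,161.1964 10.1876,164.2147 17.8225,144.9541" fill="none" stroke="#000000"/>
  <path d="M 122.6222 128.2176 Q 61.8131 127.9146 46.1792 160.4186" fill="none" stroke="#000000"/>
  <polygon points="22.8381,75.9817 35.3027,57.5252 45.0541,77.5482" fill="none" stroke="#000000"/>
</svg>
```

(Gcodetools for Inkscape — laser output)
G21
G90
G0 X54.2200 Y100.4132
M3 S232
G01 X68.0668 Y141.4044 F2029
G01 X109.0580 Y127.5576
G01 X95.2112 Y86.5664
G01 X54.2200 Y100.4132
M5
G0 X31.8620 Y7.3599
M3 S232
G01 X13.5884 Y48.9626 F2029
G01 X49.3311 Y78.8134
G01 X97.5040 Y109.8902
G01 X31.8620 Y7.3599
M5
G0 X87.9744 Y57.7805
M3 S232
G01 X84.4768 Y68.5451 F2029
G01 X75.3198 Y75.1981
G01 X64.0012 Y75.1981
G01 X54.8442 Y68.5451
G01 X51.3466 Y57.7805
G01 X54.8442 Y47.0159
G01 X64.0012 Y40.3629
G01 X75.3198 Y40.3629
G01 X84.4768 Y47.0159
G01 X87.9744 Y57.7805
M5
G0 X30.6852 Y16.4954
M3 S232
G01 X10.1876 Y13.4771 F2029
G01 X17.8225 Y32.7377
G01 X30.6852 Y16.4954
M5
G0 X122.6222 Y49.4742
M3 S232
G01 X100.1056 Y48.2831 F2029
G01 X81.2030 Y44.4675
G01 X65.9144 Y38.0273
G01 X54.2398 Y28.9625
G01 X46.1792 Y17.2732
M5
G0 X22.8381 Y101.7101
M3 S232
G01 X35.3027 Y120.1666 F2029
G01 X45.0541 Y100.1436
G01 X22.8381 Y101.7101
M5

viewBox `0 0 177.1418 177.6918` with mm width/height → 1 unit = 1 mm. Flip: y_m = 177.6918 − y_svg.

**Shape 1** — `<path>` regular polygon, stroke `#000000` → engrave (S232, F2029). Machine vertices: (54.2200,100.4132) → (68.0668,141.4044) → (109.0580,127.5576) → (95.2112,86.5664) → (54.2200,100.4132). Closed: final G1 returns to the first vertex.

**Shape 2** — `<polygon>` closed polygon, stroke `#000000` → engrave (S232, F2029). Machine vertices: (31.8620,7.3599) → (13.5884,48.9626) → (49.3311,78.8134) → (97.5040,109.8902) → (31.8620,7.3599). Closed: final G1 returns to the first vertex.

**Shape 3** — `<circle>` circle, stroke `#000000` → engrave (S232, F2029). Machine vertices: (87.9744,57.7805) → (84.4768,68.5451) → (75.3198,75.1981) → (64.0012,75.1981) → (54.8442,68.5451) → (51.3466,57.7805) → (54.8442,47.0159) → (64.0012,40.3629) → (75.3198,40.3629) → (84.4768,47.0159) → (87.9744,57.7805). Closed: final G1 returns to the first vertex.

**Shape 4** — `<polygon>` regular polygon, stroke `#000000` → engrave (S232, F2029). Machine vertices: (30.6852,16.4954) → (10.1876,13.4771) → (17.8225,32.7377) → (30.6852,16.4954). Closed: final G1 returns to the first vertex.

**Shape 5** — `<path>` quadratic bezier, stroke `#000000` → engrave (S232, F2029). Control points (SVG): P0=(122.6222,128.2176), P1=(61.8131,127.9146), P2=(46.1792,160.4186); sampled at t=k/5. Machine vertices: (122.6222,49.4742) → (100.1056,48.2831) → (81.2030,44.4675) → (65.9144,38.0273) → (54.2398,28.9625) → (46.1792,17.2732). Open path.

**Shape 6** — `<polygon>` regular polygon, stroke `#000000` → engrave (S232, F2029). Machine vertices: (22.8381,101.7101) → (35.3027,120.1666) → (45.0541,100.1436) → (22.8381,101.7101). Closed: final G1 returns to the first vertex.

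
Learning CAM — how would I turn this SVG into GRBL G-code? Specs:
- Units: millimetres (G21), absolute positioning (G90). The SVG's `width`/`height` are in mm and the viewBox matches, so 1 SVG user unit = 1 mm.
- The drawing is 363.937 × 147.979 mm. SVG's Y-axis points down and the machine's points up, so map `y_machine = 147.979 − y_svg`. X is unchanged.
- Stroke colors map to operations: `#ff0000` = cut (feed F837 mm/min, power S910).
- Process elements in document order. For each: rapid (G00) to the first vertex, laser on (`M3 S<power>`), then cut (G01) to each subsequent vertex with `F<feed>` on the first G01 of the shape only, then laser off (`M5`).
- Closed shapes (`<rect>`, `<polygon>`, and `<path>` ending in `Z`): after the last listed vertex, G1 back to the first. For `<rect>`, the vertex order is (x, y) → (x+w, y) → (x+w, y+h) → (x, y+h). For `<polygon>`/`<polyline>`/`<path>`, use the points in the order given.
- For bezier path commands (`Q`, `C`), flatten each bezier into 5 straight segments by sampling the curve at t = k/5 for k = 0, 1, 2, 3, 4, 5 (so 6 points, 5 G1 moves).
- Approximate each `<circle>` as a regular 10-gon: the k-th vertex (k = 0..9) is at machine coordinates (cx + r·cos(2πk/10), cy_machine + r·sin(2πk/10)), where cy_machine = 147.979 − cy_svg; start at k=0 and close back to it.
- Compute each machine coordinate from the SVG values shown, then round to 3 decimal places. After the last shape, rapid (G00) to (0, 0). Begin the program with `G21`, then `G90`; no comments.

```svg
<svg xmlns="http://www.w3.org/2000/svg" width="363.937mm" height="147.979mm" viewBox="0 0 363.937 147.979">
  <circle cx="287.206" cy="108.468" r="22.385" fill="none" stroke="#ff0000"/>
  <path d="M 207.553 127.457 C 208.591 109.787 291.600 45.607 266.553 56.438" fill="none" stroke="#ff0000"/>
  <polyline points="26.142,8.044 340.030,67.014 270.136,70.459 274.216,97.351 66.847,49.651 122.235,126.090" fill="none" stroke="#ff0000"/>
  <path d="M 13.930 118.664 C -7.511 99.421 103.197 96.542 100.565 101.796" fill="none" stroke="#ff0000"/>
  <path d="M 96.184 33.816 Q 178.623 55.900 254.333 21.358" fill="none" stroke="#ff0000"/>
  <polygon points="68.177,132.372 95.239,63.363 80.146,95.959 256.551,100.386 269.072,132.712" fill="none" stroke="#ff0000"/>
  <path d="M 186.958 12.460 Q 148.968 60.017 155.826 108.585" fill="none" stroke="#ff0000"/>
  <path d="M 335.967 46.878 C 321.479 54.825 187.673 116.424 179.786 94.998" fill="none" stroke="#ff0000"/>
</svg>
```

viewBox `0 0 363.937 147.979` with mm width/height → 1 unit = 1 mm. Flip: y_m = 147.979 − y_svg.

**Shape 1** — `<circle>` circle, stroke `#ff0000` → cut (S910, F837). Machine vertices: (309.591,39.511) → (305.316,52.669) → (294.123,60.800) → (280.289,60.800) → (269.096,52.669) → (264.821,39.511) → (269.096,26.353) → (280.289,18.222) → (294.123,18.222) → (305.316,26.353) → (309.591,39.511). Closed: final G1 returns to the first vertex.

**Shape 2** — `<path>` cubic bezier, stroke `#ff0000` → cut (S910, F837). Control points (SVG): P0=(207.553,127.457), P1=(208.591,109.787), P2=(291.600,45.607), P3=(266.553,56.438); sampled at t=k/5. Machine vertices: (207.553,20.522) → (216.492,35.733) → (235.983,56.273) → (256.904,76.310) → (270.135,90.010) → (266.553,91.541). Open path.

**Shape 3** — `<polyline>` open polyline, stroke `#ff0000` → cut (S910, F837). Machine vertices: (26.142,139.935) → (340.030,80.965) → (270.136,77.520) → (274.216,50.628) → (66.847,98.328) → (122.235,21.889). Open path.

**Shape 4** — `<path>` cubic bezier, stroke `#ff0000` → cut (S910, F837). Control points (SVG): P0=(13.930,118.664), P1=(-7.511,99.421), P2=(103.197,96.542), P3=(100.565,101.796); sampled at t=k/5. Machine vertices: (13.930,29.315) → (14.959,38.963) → (35.921,45.079) → (65.031,48.057) → (90.507,48.294) → (100.565,46.183). Open path.

**Shape 5** — `<path>` quadratic bezier, stroke `#ff0000` → cut (S910, F837). Control points (SVG): P0=(96.184,33.816), P1=(178.623,55.900), P2=(254.333,21.358); sampled at t=k/5. Machine vertices: (96.184,114.163) → (128.890,107.594) → (161.059,105.556) → (192.688,108.048) → (223.780,115.069) → (254.333,126.621). Open path.

**Shape 6** — `<polygon>` closed polygon, stroke `#ff0000` → cut (S910, F837). Machine vertices: (68.177,15.607) → (95.239,84.616) → (80.146,52.020) → (256.551,47.593) → (269.072,15.267) → (68.177,15.607). Closed: final G1 returns to the first vertex.

**Shape 7** — `<path>` quadratic bezier, stroke `#ff0000` → cut (S910, F837). Control points (SVG): P0=(186.958,12.460), P1=(148.968,60.017), P2=(155.826,108.585); sampled at t=k/5. Machine vertices: (186.958,135.519) → (173.556,116.456) → (163.742,97.312) → (157.515,78.087) → (154.877,58.781) → (155.826,39.394). Open path.

**Shape 8** — `<path>` cubic bezier, stroke `#ff0000` → cut (S910, F837). Control points (SVG): P0=(335.967,46.878), P1=(321.479,54.825), P2=(187.673,116.424), P3=(179.786,94.998); sampled at t=k/5. Machine vertices: (335.967,101.101) → (314.918,90.988) → (277.004,74.559) → (233.996,58.374) → (197.667,48.995) → (179.786,52.981). Open path.

G21
G90
G00 X309.591 Y39.511
M3 S910
G01 X305.316 Y52.669 F837
G01 X294.123 Y60.800
G01 X280.289 Y60.800
G01 X269.096 Y52.669
G01 X264.821 Y39.511
G01 X269.096 Y26.353
G01 X280.289 Y18.222
G01 X294.123 Y18.222
G01 X305.316 Y26.353
G01 X309.591 Y39.511
M5
G00 X207.553 Y20.522
M3 S910
G01 X216.492 Y35.733 F837
G01 X235.983 Y56.273
G01 X256.904 Y76.310
G01 X270.135 Y90.010
G01 X266.553 Y91.541
M5
G00 X26.142 Y139.935
M3 S910
G01 X340.030 Y80.965 F837
G01 X270.136 Y77.520
G01 X274.216 Y50.628
G01 X66.847 Y98.328
G01 X122.235 Y21.889
M5
G00 X13.930 Y29.315
M3 S910
G01 X14.959 Y38.963 F837
G01 X35.921 Y45.079
G01 X65.031 Y48.057
G01 X90.507 Y48.294
G01 X100.565 Y46.183
M5
G00 X96.184 Y114.163
M3 S910
G01 X128.890 Y107.594 F837
G01 X161.059 Y105.556
G01 X192.688 Y108.048
G01 X223.780 Y115.069
G01 X254.333 Y126.621
M5
G00 X68.177 Y15.607
M3 S910
G01 X95.239 Y84.616 F837
G01 X80.146 Y52.020
G01 X256.551 Y47.593
G01 X269.072 Y15.267
G01 X68.177 Y15.607
M5
G00 X186.958 Y135.519
M3 S910
G01 X173.556 Y116.456 F837
G01 X163.742 Y97.312
G01 X157.515 Y78.087
G01 X154.877 Y58.781
G01 X155.826 Y39.394
M5
G00 X335.967 Y101.101
M3 S910
G01 X314.918 Y90.988 F837
G01 X277.004 Y74.559
G01 X233.996 Y58.374
G01 X197.667 Y48.995
G01 X179.786 Y52.981
M5
G00 X0.000 Y0.000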